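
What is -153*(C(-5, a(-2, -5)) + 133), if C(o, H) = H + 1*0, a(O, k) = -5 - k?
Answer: -20349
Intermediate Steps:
C(o, H) = H (C(o, H) = H + 0 = H)
-153*(C(-5, a(-2, -5)) + 133) = -153*((-5 - 1*(-5)) + 133) = -153*((-5 + 5) + 133) = -153*(0 + 133) = -153*133 = -20349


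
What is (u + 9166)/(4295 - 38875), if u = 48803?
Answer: -3051/1820 ≈ -1.6764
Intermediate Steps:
(u + 9166)/(4295 - 38875) = (48803 + 9166)/(4295 - 38875) = 57969/(-34580) = 57969*(-1/34580) = -3051/1820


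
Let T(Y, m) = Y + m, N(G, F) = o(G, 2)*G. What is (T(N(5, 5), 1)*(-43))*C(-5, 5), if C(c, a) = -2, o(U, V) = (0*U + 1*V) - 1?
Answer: 516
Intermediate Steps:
o(U, V) = -1 + V (o(U, V) = (0 + V) - 1 = V - 1 = -1 + V)
N(G, F) = G (N(G, F) = (-1 + 2)*G = 1*G = G)
(T(N(5, 5), 1)*(-43))*C(-5, 5) = ((5 + 1)*(-43))*(-2) = (6*(-43))*(-2) = -258*(-2) = 516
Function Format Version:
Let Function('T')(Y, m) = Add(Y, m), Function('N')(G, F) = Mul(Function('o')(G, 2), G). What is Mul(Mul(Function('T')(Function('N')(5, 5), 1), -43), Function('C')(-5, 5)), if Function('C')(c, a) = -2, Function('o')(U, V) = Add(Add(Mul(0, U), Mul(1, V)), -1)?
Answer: 516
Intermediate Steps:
Function('o')(U, V) = Add(-1, V) (Function('o')(U, V) = Add(Add(0, V), -1) = Add(V, -1) = Add(-1, V))
Function('N')(G, F) = G (Function('N')(G, F) = Mul(Add(-1, 2), G) = Mul(1, G) = G)
Mul(Mul(Function('T')(Function('N')(5, 5), 1), -43), Function('C')(-5, 5)) = Mul(Mul(Add(5, 1), -43), -2) = Mul(Mul(6, -43), -2) = Mul(-258, -2) = 516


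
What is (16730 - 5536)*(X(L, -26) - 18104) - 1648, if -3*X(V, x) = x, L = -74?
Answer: -607682428/3 ≈ -2.0256e+8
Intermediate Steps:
X(V, x) = -x/3
(16730 - 5536)*(X(L, -26) - 18104) - 1648 = (16730 - 5536)*(-1/3*(-26) - 18104) - 1648 = 11194*(26/3 - 18104) - 1648 = 11194*(-54286/3) - 1648 = -607677484/3 - 1648 = -607682428/3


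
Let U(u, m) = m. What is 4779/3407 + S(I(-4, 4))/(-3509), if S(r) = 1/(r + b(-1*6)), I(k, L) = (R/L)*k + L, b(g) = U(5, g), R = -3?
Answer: 16766104/11955163 ≈ 1.4024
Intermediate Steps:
b(g) = g
I(k, L) = L - 3*k/L (I(k, L) = (-3/L)*k + L = -3*k/L + L = L - 3*k/L)
S(r) = 1/(-6 + r) (S(r) = 1/(r - 1*6) = 1/(r - 6) = 1/(-6 + r))
4779/3407 + S(I(-4, 4))/(-3509) = 4779/3407 + 1/(-6 + (4 - 3*(-4)/4)*(-3509)) = 4779*(1/3407) - 1/3509/(-6 + (4 - 3*(-4)*¼)) = 4779/3407 - 1/3509/(-6 + (4 + 3)) = 4779/3407 - 1/3509/(-6 + 7) = 4779/3407 - 1/3509/1 = 4779/3407 + 1*(-1/3509) = 4779/3407 - 1/3509 = 16766104/11955163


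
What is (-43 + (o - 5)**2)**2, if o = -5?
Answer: 3249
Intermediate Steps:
(-43 + (o - 5)**2)**2 = (-43 + (-5 - 5)**2)**2 = (-43 + (-10)**2)**2 = (-43 + 100)**2 = 57**2 = 3249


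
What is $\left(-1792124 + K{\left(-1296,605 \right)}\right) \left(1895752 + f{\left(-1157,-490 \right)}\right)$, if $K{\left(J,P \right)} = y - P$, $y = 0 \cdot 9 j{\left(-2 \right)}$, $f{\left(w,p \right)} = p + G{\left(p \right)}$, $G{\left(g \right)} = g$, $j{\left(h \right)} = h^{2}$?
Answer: $-3396812712788$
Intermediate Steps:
$f{\left(w,p \right)} = 2 p$ ($f{\left(w,p \right)} = p + p = 2 p$)
$y = 0$ ($y = 0 \cdot 9 \left(-2\right)^{2} = 0 \cdot 4 = 0$)
$K{\left(J,P \right)} = - P$ ($K{\left(J,P \right)} = 0 - P = - P$)
$\left(-1792124 + K{\left(-1296,605 \right)}\right) \left(1895752 + f{\left(-1157,-490 \right)}\right) = \left(-1792124 - 605\right) \left(1895752 + 2 \left(-490\right)\right) = \left(-1792124 - 605\right) \left(1895752 - 980\right) = \left(-1792729\right) 1894772 = -3396812712788$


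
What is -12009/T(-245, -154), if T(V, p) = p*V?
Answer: -12009/37730 ≈ -0.31829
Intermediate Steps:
T(V, p) = V*p
-12009/T(-245, -154) = -12009/((-245*(-154))) = -12009/37730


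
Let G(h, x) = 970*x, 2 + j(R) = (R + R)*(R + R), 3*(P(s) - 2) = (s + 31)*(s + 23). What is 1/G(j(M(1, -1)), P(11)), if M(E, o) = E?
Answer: 1/463660 ≈ 2.1568e-6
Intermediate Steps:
P(s) = 2 + (23 + s)*(31 + s)/3 (P(s) = 2 + ((s + 31)*(s + 23))/3 = 2 + ((31 + s)*(23 + s))/3 = 2 + ((23 + s)*(31 + s))/3 = 2 + (23 + s)*(31 + s)/3)
j(R) = -2 + 4*R**2 (j(R) = -2 + (R + R)*(R + R) = -2 + (2*R)*(2*R) = -2 + 4*R**2)
1/G(j(M(1, -1)), P(11)) = 1/(970*(719/3 + 18*11 + (1/3)*11**2)) = 1/(970*(719/3 + 198 + (1/3)*121)) = 1/(970*(719/3 + 198 + 121/3)) = 1/(970*478) = 1/463660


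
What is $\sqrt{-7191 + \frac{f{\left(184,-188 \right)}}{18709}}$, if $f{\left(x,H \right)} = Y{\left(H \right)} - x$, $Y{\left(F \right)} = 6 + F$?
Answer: $\frac{i \sqrt{2517048710565}}{18709} \approx 84.8 i$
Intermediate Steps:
$f{\left(x,H \right)} = 6 + H - x$ ($f{\left(x,H \right)} = \left(6 + H\right) - x = 6 + H - x$)
$\sqrt{-7191 + \frac{f{\left(184,-188 \right)}}{18709}} = \sqrt{-7191 + \frac{6 - 188 - 184}{18709}} = \sqrt{-7191 + \left(6 - 188 - 184\right) \frac{1}{18709}} = \sqrt{-7191 - \frac{366}{18709}} = \sqrt{- \frac{134536785}{18709}} = \frac{i \sqrt{2517048710565}}{18709}$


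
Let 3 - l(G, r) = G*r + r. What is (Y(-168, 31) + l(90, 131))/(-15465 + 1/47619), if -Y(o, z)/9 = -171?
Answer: 494237601/736427834 ≈ 0.67113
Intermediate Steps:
Y(o, z) = 1539 (Y(o, z) = -9*(-171) = 1539)
l(G, r) = 3 - r - G*r (l(G, r) = 3 - (G*r + r) = 3 - (r + G*r) = 3 + (-r - G*r) = 3 - r - G*r)
(Y(-168, 31) + l(90, 131))/(-15465 + 1/47619) = (1539 + (3 - 1*131 - 1*90*131))/(-15465 + 1/47619) = (1539 + (3 - 131 - 11790))/(-15465 + 1/47619) = (1539 - 11918)/(-736427834/47619) = -10379*(-47619/736427834) = 494237601/736427834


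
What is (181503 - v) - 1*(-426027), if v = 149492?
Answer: 458038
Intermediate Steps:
(181503 - v) - 1*(-426027) = (181503 - 1*149492) - 1*(-426027) = (181503 - 149492) + 426027 = 32011 + 426027 = 458038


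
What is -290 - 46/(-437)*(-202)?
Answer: -5914/19 ≈ -311.26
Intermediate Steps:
-290 - 46/(-437)*(-202) = -290 - 46*(-1/437)*(-202) = -290 + (2/19)*(-202) = -290 - 404/19 = -5914/19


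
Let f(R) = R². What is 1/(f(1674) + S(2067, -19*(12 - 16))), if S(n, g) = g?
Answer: 1/2802352 ≈ 3.5684e-7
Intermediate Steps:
1/(f(1674) + S(2067, -19*(12 - 16))) = 1/(1674² - 19*(12 - 16)) = 1/(2802276 - 19*(-4)) = 1/(2802276 + 76) = 1/2802352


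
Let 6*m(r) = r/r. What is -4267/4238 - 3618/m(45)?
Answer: -92002771/4238 ≈ -21709.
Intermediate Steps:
m(r) = ⅙ (m(r) = (r/r)/6 = (⅙)*1 = ⅙)
-4267/4238 - 3618/m(45) = -4267/4238 - 3618/⅙ = -4267*1/4238 - 3618*6 = -4267/4238 - 21708 = -92002771/4238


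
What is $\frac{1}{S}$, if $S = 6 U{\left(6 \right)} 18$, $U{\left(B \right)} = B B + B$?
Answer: $\frac{1}{4536} \approx 0.00022046$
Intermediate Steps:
$U{\left(B \right)} = B + B^{2}$ ($U{\left(B \right)} = B^{2} + B = B + B^{2}$)
$S = 4536$ ($S = 6 \cdot 6 \left(1 + 6\right) 18 = 6 \cdot 6 \cdot 7 \cdot 18 = 6 \cdot 42 \cdot 18 = 252 \cdot 18 = 4536$)
$\frac{1}{S} = \frac{1}{4536}$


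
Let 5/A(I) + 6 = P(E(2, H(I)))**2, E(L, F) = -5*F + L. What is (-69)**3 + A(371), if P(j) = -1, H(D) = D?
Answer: -328510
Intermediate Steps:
E(L, F) = L - 5*F
A(I) = -1 (A(I) = 5/(-6 + (-1)**2) = 5/(-6 + 1) = 5/(-5) = 5*(-1/5) = -1)
(-69)**3 + A(371) = (-69)**3 - 1 = -328509 - 1 = -328510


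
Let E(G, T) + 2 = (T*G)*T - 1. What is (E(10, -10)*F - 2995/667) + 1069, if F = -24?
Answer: -15249948/667 ≈ -22864.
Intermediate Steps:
E(G, T) = -3 + G*T² (E(G, T) = -2 + ((T*G)*T - 1) = -2 + ((G*T)*T - 1) = -2 + (G*T² - 1) = -2 + (-1 + G*T²) = -3 + G*T²)
(E(10, -10)*F - 2995/667) + 1069 = ((-3 + 10*(-10)²)*(-24) - 2995/667) + 1069 = ((-3 + 10*100)*(-24) - 2995*1/667) + 1069 = ((-3 + 1000)*(-24) - 2995/667) + 1069 = (997*(-24) - 2995/667) + 1069 = (-23928 - 2995/667) + 1069 = -15962971/667 + 1069 = -15249948/667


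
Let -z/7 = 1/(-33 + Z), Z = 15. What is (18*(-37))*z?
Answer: -259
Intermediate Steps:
z = 7/18 (z = -7/(-33 + 15) = -7/(-18) = -7*(-1/18) = 7/18 ≈ 0.38889)
(18*(-37))*z = (18*(-37))*(7/18) = -666*7/18 = -259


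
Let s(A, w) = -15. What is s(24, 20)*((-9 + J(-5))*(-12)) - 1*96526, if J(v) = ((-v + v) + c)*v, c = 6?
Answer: -103546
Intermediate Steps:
J(v) = 6*v (J(v) = ((-v + v) + 6)*v = (0 + 6)*v = 6*v)
s(24, 20)*((-9 + J(-5))*(-12)) - 1*96526 = -15*(-9 + 6*(-5))*(-12) - 1*96526 = -15*(-9 - 30)*(-12) - 96526 = -(-585)*(-12) - 96526 = -15*468 - 96526 = -7020 - 96526 = -103546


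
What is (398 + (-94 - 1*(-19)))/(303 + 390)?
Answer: 323/693 ≈ 0.46609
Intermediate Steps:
(398 + (-94 - 1*(-19)))/(303 + 390) = (398 + (-94 + 19))/693 = (398 - 75)*(1/693) = 323*(1/693) = 323/693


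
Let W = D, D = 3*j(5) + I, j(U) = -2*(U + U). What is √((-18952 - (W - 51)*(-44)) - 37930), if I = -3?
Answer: I*√61898 ≈ 248.79*I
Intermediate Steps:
j(U) = -4*U
D = -63 (D = 3*(-4*5) - 3 = 3*(-20) - 3 = -60 - 3 = -63)
W = -63
√((-18952 - (W - 51)*(-44)) - 37930) = √((-18952 - (-63 - 51)*(-44)) - 37930) = √((-18952 - (-114)*(-44)) - 37930) = √((-18952 - 1*5016) - 37930) = √((-18952 - 5016) - 37930) = √(-23968 - 37930) = √(-61898) = I*√61898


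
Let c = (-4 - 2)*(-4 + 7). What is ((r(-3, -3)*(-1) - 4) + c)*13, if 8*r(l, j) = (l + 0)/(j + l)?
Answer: -4589/16 ≈ -286.81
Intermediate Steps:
r(l, j) = l/(8*(j + l)) (r(l, j) = ((l + 0)/(j + l))/8 = (l/(j + l))/8 = l/(8*(j + l)))
c = -18 (c = -6*3 = -18)
((r(-3, -3)*(-1) - 4) + c)*13 = ((((⅛)*(-3)/(-3 - 3))*(-1) - 4) - 18)*13 = ((((⅛)*(-3)/(-6))*(-1) - 4) - 18)*13 = ((((⅛)*(-3)*(-⅙))*(-1) - 4) - 18)*13 = (((1/16)*(-1) - 4) - 18)*13 = ((-1/16 - 4) - 18)*13 = (-65/16 - 18)*13 = -353/16*13 = -4589/16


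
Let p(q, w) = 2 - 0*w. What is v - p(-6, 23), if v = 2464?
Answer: 2462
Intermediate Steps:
p(q, w) = 2 (p(q, w) = 2 - 1*0 = 2 + 0 = 2)
v - p(-6, 23) = 2464 - 1*2 = 2464 - 2 = 2462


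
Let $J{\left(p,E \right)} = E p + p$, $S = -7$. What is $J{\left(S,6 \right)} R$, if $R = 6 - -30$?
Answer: $-1764$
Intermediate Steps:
$J{\left(p,E \right)} = p + E p$
$R = 36$ ($R = 6 + 30 = 36$)
$J{\left(S,6 \right)} R = - 7 \left(1 + 6\right) 36 = \left(-7\right) 7 \cdot 36 = \left(-49\right) 36 = -1764$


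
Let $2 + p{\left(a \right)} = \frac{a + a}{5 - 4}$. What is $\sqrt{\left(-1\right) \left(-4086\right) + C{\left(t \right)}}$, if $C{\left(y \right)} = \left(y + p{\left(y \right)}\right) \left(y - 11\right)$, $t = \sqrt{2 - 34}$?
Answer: $2 \sqrt{1003 - 35 i \sqrt{2}} \approx 63.36 - 1.5624 i$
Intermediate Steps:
$p{\left(a \right)} = -2 + 2 a$ ($p{\left(a \right)} = -2 + \frac{a + a}{5 - 4} = -2 + \frac{2 a}{1} = -2 + 2 a 1 = -2 + 2 a$)
$t = 4 i \sqrt{2}$ ($t = \sqrt{-32} = 4 i \sqrt{2} \approx 5.6569 i$)
$C{\left(y \right)} = \left(-11 + y\right) \left(-2 + 3 y\right)$ ($C{\left(y \right)} = \left(y + \left(-2 + 2 y\right)\right) \left(y - 11\right) = \left(-2 + 3 y\right) \left(-11 + y\right) = \left(-11 + y\right) \left(-2 + 3 y\right)$)
$\sqrt{\left(-1\right) \left(-4086\right) + C{\left(t \right)}} = \sqrt{\left(-1\right) \left(-4086\right) + \left(22 - 35 \cdot 4 i \sqrt{2} + 3 \left(4 i \sqrt{2}\right)^{2}\right)} = \sqrt{4086 + \left(22 - 140 i \sqrt{2} + 3 \left(-32\right)\right)} = \sqrt{4086 - \left(74 + 140 i \sqrt{2}\right)} = \sqrt{4012 - 140 i \sqrt{2}}$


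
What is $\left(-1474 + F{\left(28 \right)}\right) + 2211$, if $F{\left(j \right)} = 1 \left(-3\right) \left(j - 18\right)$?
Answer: $707$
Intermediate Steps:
$F{\left(j \right)} = 54 - 3 j$ ($F{\left(j \right)} = - 3 \left(-18 + j\right) = 54 - 3 j$)
$\left(-1474 + F{\left(28 \right)}\right) + 2211 = \left(-1474 + \left(54 - 84\right)\right) + 2211 = \left(-1474 - 30\right) + 2211 = -1504 + 2211 = 707$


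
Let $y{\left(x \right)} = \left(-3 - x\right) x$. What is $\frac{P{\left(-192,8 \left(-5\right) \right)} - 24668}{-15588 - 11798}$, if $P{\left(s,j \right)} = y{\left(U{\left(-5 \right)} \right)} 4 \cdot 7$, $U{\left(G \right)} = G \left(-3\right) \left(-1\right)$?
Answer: $\frac{14854}{13693} \approx 1.0848$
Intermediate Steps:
$U{\left(G \right)} = 3 G$ ($U{\left(G \right)} = - 3 G \left(-1\right) = 3 G$)
$y{\left(x \right)} = x \left(-3 - x\right)$
$P{\left(s,j \right)} = -5040$ ($P{\left(s,j \right)} = - 3 \left(-5\right) \left(3 + 3 \left(-5\right)\right) 4 \cdot 7 = \left(-1\right) \left(-15\right) \left(3 - 15\right) 4 \cdot 7 = \left(-1\right) \left(-15\right) \left(-12\right) 4 \cdot 7 = \left(-180\right) 4 \cdot 7 = \left(-720\right) 7 = -5040$)
$\frac{P{\left(-192,8 \left(-5\right) \right)} - 24668}{-15588 - 11798} = \frac{-5040 - 24668}{-15588 - 11798} = - \frac{29708}{-27386} = \left(-29708\right) \left(- \frac{1}{27386}\right) = \frac{14854}{13693}$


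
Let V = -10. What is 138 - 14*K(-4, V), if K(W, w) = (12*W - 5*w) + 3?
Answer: 68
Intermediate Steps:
K(W, w) = 3 - 5*w + 12*W (K(W, w) = (-5*w + 12*W) + 3 = 3 - 5*w + 12*W)
138 - 14*K(-4, V) = 138 - 14*(3 - 5*(-10) + 12*(-4)) = 138 - 14*(3 + 50 - 48) = 138 - 14*5 = 138 - 70 = 68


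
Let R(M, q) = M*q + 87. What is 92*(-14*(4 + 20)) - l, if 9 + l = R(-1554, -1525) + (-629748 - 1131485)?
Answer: -639607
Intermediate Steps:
R(M, q) = 87 + M*q
l = 608695 (l = -9 + ((87 - 1554*(-1525)) + (-629748 - 1131485)) = -9 + ((87 + 2369850) - 1761233) = -9 + (2369937 - 1761233) = -9 + 608704 = 608695)
92*(-14*(4 + 20)) - l = 92*(-14*(4 + 20)) - 1*608695 = 92*(-14*24) - 608695 = 92*(-336) - 608695 = -30912 - 608695 = -639607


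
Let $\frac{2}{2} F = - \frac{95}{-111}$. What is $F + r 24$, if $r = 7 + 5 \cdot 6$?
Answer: $\frac{98663}{111} \approx 888.86$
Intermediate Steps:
$F = \frac{95}{111}$ ($F = - \frac{95}{-111} = \left(-95\right) \left(- \frac{1}{111}\right) = \frac{95}{111} \approx 0.85586$)
$r = 37$ ($r = 7 + 30 = 37$)
$F + r 24 = \frac{95}{111} + 37 \cdot 24 = \frac{95}{111} + 888 = \frac{98663}{111}$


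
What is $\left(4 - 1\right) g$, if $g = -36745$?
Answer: $-110235$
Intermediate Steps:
$\left(4 - 1\right) g = \left(4 - 1\right) \left(-36745\right) = 3 \left(-36745\right) = -110235$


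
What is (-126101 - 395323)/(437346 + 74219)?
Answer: -521424/511565 ≈ -1.0193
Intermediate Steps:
(-126101 - 395323)/(437346 + 74219) = -521424/511565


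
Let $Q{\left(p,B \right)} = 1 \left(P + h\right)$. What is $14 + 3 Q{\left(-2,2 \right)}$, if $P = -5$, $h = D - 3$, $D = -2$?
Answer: $-16$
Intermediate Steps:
$h = -5$ ($h = -2 - 3 = -5$)
$Q{\left(p,B \right)} = -10$ ($Q{\left(p,B \right)} = 1 \left(-5 - 5\right) = 1 \left(-10\right) = -10$)
$14 + 3 Q{\left(-2,2 \right)} = 14 + 3 \left(-10\right) = 14 - 30 = -16$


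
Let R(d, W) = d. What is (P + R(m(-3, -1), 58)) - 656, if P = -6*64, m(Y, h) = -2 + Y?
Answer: -1045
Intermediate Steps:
P = -384
(P + R(m(-3, -1), 58)) - 656 = (-384 + (-2 - 3)) - 656 = (-384 - 5) - 656 = -389 - 656 = -1045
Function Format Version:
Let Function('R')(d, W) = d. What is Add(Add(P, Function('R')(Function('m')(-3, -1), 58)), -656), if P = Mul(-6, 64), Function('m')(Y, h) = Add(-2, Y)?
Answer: -1045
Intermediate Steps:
P = -384
Add(Add(P, Function('R')(Function('m')(-3, -1), 58)), -656) = Add(Add(-384, Add(-2, -3)), -656) = Add(Add(-384, -5), -656) = Add(-389, -656) = -1045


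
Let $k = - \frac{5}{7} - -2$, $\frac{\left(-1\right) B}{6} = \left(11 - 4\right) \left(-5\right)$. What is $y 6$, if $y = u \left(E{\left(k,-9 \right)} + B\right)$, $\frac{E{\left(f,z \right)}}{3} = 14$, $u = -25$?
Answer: $-37800$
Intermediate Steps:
$B = 210$ ($B = - 6 \left(11 - 4\right) \left(-5\right) = - 6 \cdot 7 \left(-5\right) = \left(-6\right) \left(-35\right) = 210$)
$k = \frac{9}{7}$ ($k = \left(-5\right) \frac{1}{7} + 2 = - \frac{5}{7} + 2 = \frac{9}{7} \approx 1.2857$)
$E{\left(f,z \right)} = 42$ ($E{\left(f,z \right)} = 3 \cdot 14 = 42$)
$y = -6300$ ($y = - 25 \left(42 + 210\right) = \left(-25\right) 252 = -6300$)
$y 6 = \left(-6300\right) 6 = -37800$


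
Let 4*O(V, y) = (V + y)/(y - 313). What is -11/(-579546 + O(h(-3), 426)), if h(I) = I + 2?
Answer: 4972/261954367 ≈ 1.8980e-5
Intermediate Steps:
h(I) = 2 + I
O(V, y) = (V + y)/(4*(-313 + y)) (O(V, y) = ((V + y)/(y - 313))/4 = ((V + y)/(-313 + y))/4 = (V + y)/(4*(-313 + y)))
-11/(-579546 + O(h(-3), 426)) = -11/(-579546 + ((2 - 3) + 426)/(4*(-313 + 426))) = -11/(-579546 + (¼)*(-1 + 426)/113) = -11/(-579546 + (¼)*(1/113)*425) = -11/(-579546 + 425/452) = -11/(-261954367/452) = -11*(-452/261954367) = 4972/261954367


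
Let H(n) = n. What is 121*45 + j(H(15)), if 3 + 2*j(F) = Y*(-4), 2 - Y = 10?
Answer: 10919/2 ≈ 5459.5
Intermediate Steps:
Y = -8 (Y = 2 - 1*10 = 2 - 10 = -8)
j(F) = 29/2 (j(F) = -3/2 + (-8*(-4))/2 = -3/2 + (1/2)*32 = -3/2 + 16 = 29/2)
121*45 + j(H(15)) = 121*45 + 29/2 = 5445 + 29/2 = 10919/2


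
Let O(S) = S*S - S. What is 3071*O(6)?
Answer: 92130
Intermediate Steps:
O(S) = S**2 - S
3071*O(6) = 3071*(6*(-1 + 6)) = 3071*(6*5) = 3071*30 = 92130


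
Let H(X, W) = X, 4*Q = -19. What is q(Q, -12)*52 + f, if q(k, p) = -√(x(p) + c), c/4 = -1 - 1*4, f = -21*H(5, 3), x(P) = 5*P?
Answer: -105 - 208*I*√5 ≈ -105.0 - 465.1*I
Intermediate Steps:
Q = -19/4 (Q = (¼)*(-19) = -19/4 ≈ -4.7500)
f = -105 (f = -21*5 = -105)
c = -20 (c = 4*(-1 - 1*4) = 4*(-1 - 4) = 4*(-5) = -20)
q(k, p) = -√(-20 + 5*p) (q(k, p) = -√(5*p - 20) = -√(-20 + 5*p))
q(Q, -12)*52 + f = -√(-20 + 5*(-12))*52 - 105 = -√(-20 - 60)*52 - 105 = -√(-80)*52 - 105 = -4*I*√5*52 - 105 = -208*I*√5 - 105 = -105 - 208*I*√5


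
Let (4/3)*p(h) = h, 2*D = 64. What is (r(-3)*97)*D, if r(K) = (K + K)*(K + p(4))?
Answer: 0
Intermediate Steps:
D = 32 (D = (1/2)*64 = 32)
p(h) = 3*h/4
r(K) = 2*K*(3 + K) (r(K) = (K + K)*(K + (3/4)*4) = (2*K)*(K + 3) = (2*K)*(3 + K) = 2*K*(3 + K))
(r(-3)*97)*D = ((2*(-3)*(3 - 3))*97)*32 = ((2*(-3)*0)*97)*32 = (0*97)*32 = 0*32 = 0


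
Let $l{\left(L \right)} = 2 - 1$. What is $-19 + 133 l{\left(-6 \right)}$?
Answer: $114$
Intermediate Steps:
$l{\left(L \right)} = 1$ ($l{\left(L \right)} = 2 - 1 = 1$)
$-19 + 133 l{\left(-6 \right)} = -19 + 133 \cdot 1 = -19 + 133 = 114$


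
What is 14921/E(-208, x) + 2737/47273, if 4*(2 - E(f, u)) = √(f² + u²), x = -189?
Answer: -22355527079/3730832433 - 59684*√78985/78921 ≈ -218.53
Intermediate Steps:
E(f, u) = 2 - √(f² + u²)/4
14921/E(-208, x) + 2737/47273 = 14921/(2 - √((-208)² + (-189)²)/4) + 2737/47273 = 14921/(2 - √(43264 + 35721)/4) + 2737*(1/47273) = 14921/(2 - √78985/4) + 2737/47273 = 2737/47273 + 14921/(2 - √78985/4)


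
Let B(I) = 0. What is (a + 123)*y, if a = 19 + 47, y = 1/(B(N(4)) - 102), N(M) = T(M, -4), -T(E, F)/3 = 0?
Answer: -63/34 ≈ -1.8529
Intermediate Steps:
T(E, F) = 0 (T(E, F) = -3*0 = 0)
N(M) = 0
y = -1/102 (y = 1/(0 - 102) = 1/(-102) = -1/102 ≈ -0.0098039)
a = 66
(a + 123)*y = (66 + 123)*(-1/102) = 189*(-1/102) = -63/34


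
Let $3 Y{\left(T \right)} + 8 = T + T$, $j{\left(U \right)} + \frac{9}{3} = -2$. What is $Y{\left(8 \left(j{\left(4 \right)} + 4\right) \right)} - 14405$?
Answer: $-14413$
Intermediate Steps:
$j{\left(U \right)} = -5$ ($j{\left(U \right)} = -3 - 2 = -5$)
$Y{\left(T \right)} = - \frac{8}{3} + \frac{2 T}{3}$ ($Y{\left(T \right)} = - \frac{8}{3} + \frac{T + T}{3} = - \frac{8}{3} + \frac{2 T}{3}$)
$Y{\left(8 \left(j{\left(4 \right)} + 4\right) \right)} - 14405 = \left(- \frac{8}{3} + \frac{2 \cdot 8 \left(-5 + 4\right)}{3}\right) - 14405 = \left(- \frac{8}{3} + \frac{2 \cdot 8 \left(-1\right)}{3}\right) - 14405 = \left(- \frac{8}{3} + \frac{2}{3} \left(-8\right)\right) - 14405 = \left(- \frac{8}{3} - \frac{16}{3}\right) - 14405 = -8 - 14405 = -14413$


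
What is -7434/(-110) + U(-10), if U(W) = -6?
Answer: 3387/55 ≈ 61.582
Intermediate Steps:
-7434/(-110) + U(-10) = -7434/(-110) - 6 = -7434*(-1)/110 - 6 = -126*(-59/110) - 6 = 3717/55 - 6 = 3387/55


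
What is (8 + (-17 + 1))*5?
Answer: -40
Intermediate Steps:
(8 + (-17 + 1))*5 = (8 - 16)*5 = -8*5 = -40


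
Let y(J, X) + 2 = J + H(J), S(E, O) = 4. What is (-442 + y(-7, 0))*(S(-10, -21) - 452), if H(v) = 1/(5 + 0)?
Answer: 1009792/5 ≈ 2.0196e+5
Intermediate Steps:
H(v) = 1/5
y(J, X) = -9/5 + J (y(J, X) = -2 + (J + 1/5) = -2 + (1/5 + J) = -9/5 + J)
(-442 + y(-7, 0))*(S(-10, -21) - 452) = (-442 + (-9/5 - 7))*(4 - 452) = (-442 - 44/5)*(-448) = -2254/5*(-448) = 1009792/5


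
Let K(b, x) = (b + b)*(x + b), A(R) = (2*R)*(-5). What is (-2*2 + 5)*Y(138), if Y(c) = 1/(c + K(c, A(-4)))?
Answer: 1/49266 ≈ 2.0298e-5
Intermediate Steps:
A(R) = -10*R
K(b, x) = 2*b*(b + x) (K(b, x) = (2*b)*(b + x) = 2*b*(b + x))
Y(c) = 1/(c + 2*c*(40 + c)) (Y(c) = 1/(c + 2*c*(c - 10*(-4))) = 1/(c + 2*c*(c + 40)) = 1/(c + 2*c*(40 + c)))
(-2*2 + 5)*Y(138) = (-2*2 + 5)*(1/(138*(81 + 2*138))) = (-4 + 5)*(1/(138*(81 + 276))) = 1*((1/138)/357) = 1*((1/138)*(1/357)) = 1*(1/49266) = 1/49266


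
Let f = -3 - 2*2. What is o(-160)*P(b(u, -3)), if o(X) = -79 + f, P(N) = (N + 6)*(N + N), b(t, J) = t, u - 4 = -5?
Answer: 860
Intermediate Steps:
u = -1 (u = 4 - 5 = -1)
f = -7 (f = -3 - 4 = -7)
P(N) = 2*N*(6 + N) (P(N) = (6 + N)*(2*N) = 2*N*(6 + N))
o(X) = -86 (o(X) = -79 - 7 = -86)
o(-160)*P(b(u, -3)) = -172*(-1)*(6 - 1) = -172*(-1)*5 = -86*(-10) = 860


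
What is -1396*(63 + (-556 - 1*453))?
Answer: 1320616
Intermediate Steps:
-1396*(63 + (-556 - 1*453)) = -1396*(63 + (-556 - 453)) = -1396*(63 - 1009) = -1396*(-946) = 1320616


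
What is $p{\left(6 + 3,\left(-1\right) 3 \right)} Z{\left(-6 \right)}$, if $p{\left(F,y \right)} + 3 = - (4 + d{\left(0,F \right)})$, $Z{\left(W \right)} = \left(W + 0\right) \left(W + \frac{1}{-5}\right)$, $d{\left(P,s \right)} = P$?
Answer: $- \frac{1302}{5} \approx -260.4$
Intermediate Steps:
$Z{\left(W \right)} = W \left(- \frac{1}{5} + W\right)$ ($Z{\left(W \right)} = W \left(W - \frac{1}{5}\right) = W \left(- \frac{1}{5} + W\right)$)
$p{\left(F,y \right)} = -7$ ($p{\left(F,y \right)} = -3 - \left(4 + 0\right) = -3 - 4 = -7$)
$p{\left(6 + 3,\left(-1\right) 3 \right)} Z{\left(-6 \right)} = - 7 \left(- 6 \left(- \frac{1}{5} - 6\right)\right) = - 7 \left(\left(-6\right) \left(- \frac{31}{5}\right)\right) = \left(-7\right) \frac{186}{5} = - \frac{1302}{5}$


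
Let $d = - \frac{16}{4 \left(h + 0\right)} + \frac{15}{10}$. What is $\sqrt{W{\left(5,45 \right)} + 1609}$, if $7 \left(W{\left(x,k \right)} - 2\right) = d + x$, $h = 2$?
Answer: $\frac{3 \sqrt{35098}}{14} \approx 40.145$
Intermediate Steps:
$d = - \frac{1}{2}$ ($d = - \frac{16}{4 \left(2 + 0\right)} + \frac{15}{10} = - \frac{16}{4 \cdot 2} + 15 \cdot \frac{1}{10} = - \frac{16}{8} + \frac{3}{2} = \left(-16\right) \frac{1}{8} + \frac{3}{2} = -2 + \frac{3}{2} = - \frac{1}{2} \approx -0.5$)
$W{\left(x,k \right)} = \frac{27}{14} + \frac{x}{7}$ ($W{\left(x,k \right)} = 2 + \frac{- \frac{1}{2} + x}{7} = 2 + \left(- \frac{1}{14} + \frac{x}{7}\right) = \frac{27}{14} + \frac{x}{7}$)
$\sqrt{W{\left(5,45 \right)} + 1609} = \sqrt{\left(\frac{27}{14} + \frac{1}{7} \cdot 5\right) + 1609} = \sqrt{\left(\frac{27}{14} + \frac{5}{7}\right) + 1609} = \sqrt{\frac{37}{14} + 1609} = \sqrt{\frac{22563}{14}} = \frac{3 \sqrt{35098}}{14}$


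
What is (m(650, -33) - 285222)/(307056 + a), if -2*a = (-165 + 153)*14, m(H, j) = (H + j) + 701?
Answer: -70976/76785 ≈ -0.92435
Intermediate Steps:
m(H, j) = 701 + H + j
a = 84 (a = -(-165 + 153)*14/2 = -(-6)*14 = -½*(-168) = 84)
(m(650, -33) - 285222)/(307056 + a) = ((701 + 650 - 33) - 285222)/(307056 + 84) = (1318 - 285222)/307140 = -283904*1/307140 = -70976/76785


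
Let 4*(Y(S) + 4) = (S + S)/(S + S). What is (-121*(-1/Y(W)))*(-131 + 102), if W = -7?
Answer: 14036/15 ≈ 935.73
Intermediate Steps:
Y(S) = -15/4 (Y(S) = -4 + ((S + S)/(S + S))/4 = -4 + ((2*S)/((2*S)))/4 = -4 + ((2*S)*(1/(2*S)))/4 = -4 + (1/4)*1 = -4 + 1/4 = -15/4)
(-121*(-1/Y(W)))*(-131 + 102) = (-121/((-1*(-15/4))))*(-131 + 102) = -121/15/4*(-29) = -121*4/15*(-29) = -484/15*(-29) = 14036/15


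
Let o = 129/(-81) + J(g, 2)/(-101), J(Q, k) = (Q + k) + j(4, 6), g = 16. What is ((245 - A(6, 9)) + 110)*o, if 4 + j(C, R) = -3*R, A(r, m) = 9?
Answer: -1465310/2727 ≈ -537.33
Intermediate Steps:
j(C, R) = -4 - 3*R
J(Q, k) = -22 + Q + k (J(Q, k) = (Q + k) + (-4 - 3*6) = (Q + k) + (-4 - 18) = (Q + k) - 22 = -22 + Q + k)
o = -4235/2727 (o = 129/(-81) + (-22 + 16 + 2)/(-101) = 129*(-1/81) - 4*(-1/101) = -43/27 + 4/101 = -4235/2727 ≈ -1.5530)
((245 - A(6, 9)) + 110)*o = ((245 - 1*9) + 110)*(-4235/2727) = ((245 - 9) + 110)*(-4235/2727) = (236 + 110)*(-4235/2727) = 346*(-4235/2727) = -1465310/2727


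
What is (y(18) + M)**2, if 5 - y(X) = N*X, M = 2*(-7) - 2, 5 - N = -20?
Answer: 212521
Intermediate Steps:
N = 25 (N = 5 - 1*(-20) = 5 + 20 = 25)
M = -16 (M = -14 - 2 = -16)
y(X) = 5 - 25*X
(y(18) + M)**2 = ((5 - 25*18) - 16)**2 = ((5 - 450) - 16)**2 = (-445 - 16)**2 = (-461)**2 = 212521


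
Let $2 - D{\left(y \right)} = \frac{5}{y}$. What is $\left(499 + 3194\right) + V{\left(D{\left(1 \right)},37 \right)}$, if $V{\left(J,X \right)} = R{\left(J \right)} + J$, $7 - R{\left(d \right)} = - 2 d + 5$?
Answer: $3686$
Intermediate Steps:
$D{\left(y \right)} = 2 - \frac{5}{y}$
$R{\left(d \right)} = 2 + 2 d$ ($R{\left(d \right)} = 7 - \left(- 2 d + 5\right) = 7 - \left(5 - 2 d\right) = 7 + \left(-5 + 2 d\right) = 2 + 2 d$)
$V{\left(J,X \right)} = 2 + 3 J$ ($V{\left(J,X \right)} = \left(2 + 2 J\right) + J = 2 + 3 J$)
$\left(499 + 3194\right) + V{\left(D{\left(1 \right)},37 \right)} = \left(499 + 3194\right) + \left(2 + 3 \left(2 - \frac{5}{1}\right)\right) = 3693 + \left(2 + 3 \left(2 - 5\right)\right) = 3693 + \left(2 + 3 \left(-3\right)\right) = 3693 + \left(2 - 9\right) = 3693 - 7 = 3686$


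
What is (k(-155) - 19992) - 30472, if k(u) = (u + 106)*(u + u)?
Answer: -35274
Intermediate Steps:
k(u) = 2*u*(106 + u) (k(u) = (106 + u)*(2*u) = 2*u*(106 + u))
(k(-155) - 19992) - 30472 = (2*(-155)*(106 - 155) - 19992) - 30472 = (2*(-155)*(-49) - 19992) - 30472 = (15190 - 19992) - 30472 = -4802 - 30472 = -35274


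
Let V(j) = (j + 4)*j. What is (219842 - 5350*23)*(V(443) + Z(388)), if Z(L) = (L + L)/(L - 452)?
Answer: 19165675029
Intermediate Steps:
Z(L) = 2*L/(-452 + L) (Z(L) = (2*L)/(-452 + L) = 2*L/(-452 + L))
V(j) = j*(4 + j) (V(j) = (4 + j)*j = j*(4 + j))
(219842 - 5350*23)*(V(443) + Z(388)) = (219842 - 5350*23)*(443*(4 + 443) + 2*388/(-452 + 388)) = (219842 - 123050)*(443*447 + 2*388/(-64)) = 96792*(198021 + 2*388*(-1/64)) = 96792*(198021 - 97/8) = 96792*(1584071/8) = 19165675029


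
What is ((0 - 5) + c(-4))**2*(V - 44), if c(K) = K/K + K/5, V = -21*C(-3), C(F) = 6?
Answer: -19584/5 ≈ -3916.8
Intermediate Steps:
V = -126 (V = -21*6 = -126)
c(K) = 1 + K/5 (c(K) = 1 + K*(1/5) = 1 + K/5)
((0 - 5) + c(-4))**2*(V - 44) = ((0 - 5) + (1 + (1/5)*(-4)))**2*(-126 - 44) = (-5 + (1 - 4/5))**2*(-170) = (-5 + 1/5)**2*(-170) = (-24/5)**2*(-170) = (576/25)*(-170) = -19584/5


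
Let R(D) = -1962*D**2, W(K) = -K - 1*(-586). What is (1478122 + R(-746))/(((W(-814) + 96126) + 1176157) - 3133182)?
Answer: 1090406270/1859499 ≈ 586.40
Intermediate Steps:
W(K) = 586 - K (W(K) = -K + 586 = 586 - K)
(1478122 + R(-746))/(((W(-814) + 96126) + 1176157) - 3133182) = (1478122 - 1962*(-746)**2)/((((586 - 1*(-814)) + 96126) + 1176157) - 3133182) = (1478122 - 1962*556516)/((((586 + 814) + 96126) + 1176157) - 3133182) = (1478122 - 1091884392)/(((1400 + 96126) + 1176157) - 3133182) = -1090406270/((97526 + 1176157) - 3133182) = -1090406270/(1273683 - 3133182) = -1090406270/(-1859499) = -1090406270*(-1/1859499) = 1090406270/1859499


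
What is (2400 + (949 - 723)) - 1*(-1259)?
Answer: 3885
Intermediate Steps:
(2400 + (949 - 723)) - 1*(-1259) = (2400 + 226) + 1259 = 2626 + 1259 = 3885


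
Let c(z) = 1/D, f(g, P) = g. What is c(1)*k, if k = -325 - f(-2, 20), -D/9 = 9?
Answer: 323/81 ≈ 3.9877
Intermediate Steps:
D = -81 (D = -9*9 = -81)
k = -323 (k = -325 - 1*(-2) = -325 + 2 = -323)
c(z) = -1/81 (c(z) = 1/(-81) = -1/81)
c(1)*k = -1/81*(-323) = 323/81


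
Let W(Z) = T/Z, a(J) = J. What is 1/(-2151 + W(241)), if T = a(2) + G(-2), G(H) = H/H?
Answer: -241/518388 ≈ -0.00046490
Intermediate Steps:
G(H) = 1
T = 3 (T = 2 + 1 = 3)
W(Z) = 3/Z
1/(-2151 + W(241)) = 1/(-2151 + 3/241) = 1/(-518388/241) = -241/518388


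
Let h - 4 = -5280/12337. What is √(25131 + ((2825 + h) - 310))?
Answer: √24901232210/949 ≈ 166.28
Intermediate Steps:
h = 44068/12337 (h = 4 - 5280/12337 = 44068/12337 ≈ 3.5720)
√(25131 + ((2825 + h) - 310)) = √(25131 + ((2825 + 44068/12337) - 310)) = √(25131 + (34896093/12337 - 310)) = √(25131 + 31071623/12337) = √(341112770/12337) = √24901232210/949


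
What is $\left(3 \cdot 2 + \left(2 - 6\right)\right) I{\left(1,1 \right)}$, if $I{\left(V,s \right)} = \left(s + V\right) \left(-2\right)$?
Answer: $-8$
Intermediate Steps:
$I{\left(V,s \right)} = - 2 V - 2 s$ ($I{\left(V,s \right)} = \left(V + s\right) \left(-2\right) = - 2 V - 2 s$)
$\left(3 \cdot 2 + \left(2 - 6\right)\right) I{\left(1,1 \right)} = \left(3 \cdot 2 + \left(2 - 6\right)\right) \left(\left(-2\right) 1 - 2\right) = \left(6 + \left(2 - 6\right)\right) \left(-2 - 2\right) = \left(6 - 4\right) \left(-4\right) = 2 \left(-4\right) = -8$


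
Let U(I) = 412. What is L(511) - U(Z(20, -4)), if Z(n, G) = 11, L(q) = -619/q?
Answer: -211151/511 ≈ -413.21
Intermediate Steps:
L(511) - U(Z(20, -4)) = -619/511 - 1*412 = -619*1/511 - 412 = -619/511 - 412 = -211151/511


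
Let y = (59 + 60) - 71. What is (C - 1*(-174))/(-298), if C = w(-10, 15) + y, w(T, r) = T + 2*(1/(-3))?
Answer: -317/447 ≈ -0.70917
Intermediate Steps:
y = 48 (y = 119 - 71 = 48)
w(T, r) = -⅔ + T (w(T, r) = T + 2*(1*(-⅓)) = T + 2*(-⅓) = T - ⅔ = -⅔ + T)
C = 112/3 (C = (-⅔ - 10) + 48 = -32/3 + 48 = 112/3 ≈ 37.333)
(C - 1*(-174))/(-298) = (112/3 - 1*(-174))/(-298) = (112/3 + 174)*(-1/298) = (634/3)*(-1/298) = -317/447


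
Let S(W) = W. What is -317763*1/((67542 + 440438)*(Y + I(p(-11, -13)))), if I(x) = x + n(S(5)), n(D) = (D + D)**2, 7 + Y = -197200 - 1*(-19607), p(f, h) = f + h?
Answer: 317763/90178641520 ≈ 3.5237e-6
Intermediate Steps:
Y = -177600 (Y = -7 + (-197200 - 1*(-19607)) = -7 + (-197200 + 19607) = -7 - 177593 = -177600)
n(D) = 4*D**2 (n(D) = (2*D)**2 = 4*D**2)
I(x) = 100 + x (I(x) = x + 4*5**2 = x + 4*25 = x + 100 = 100 + x)
-317763*1/((67542 + 440438)*(Y + I(p(-11, -13)))) = -317763*1/((-177600 + (100 + (-11 - 13)))*(67542 + 440438)) = -317763*1/(507980*(-177600 + (100 - 24))) = -317763*1/(507980*(-177600 + 76)) = -317763/((-177524*507980)) = -317763/(-90178641520) = -317763*(-1/90178641520) = 317763/90178641520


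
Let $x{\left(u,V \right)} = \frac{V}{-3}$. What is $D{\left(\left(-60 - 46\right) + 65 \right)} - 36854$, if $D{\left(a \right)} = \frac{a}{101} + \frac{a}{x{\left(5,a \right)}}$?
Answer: $- \frac{3722598}{101} \approx -36857.0$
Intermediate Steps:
$x{\left(u,V \right)} = - \frac{V}{3}$ ($x{\left(u,V \right)} = V \left(- \frac{1}{3}\right) = - \frac{V}{3}$)
$D{\left(a \right)} = -3 + \frac{a}{101}$ ($D{\left(a \right)} = \frac{a}{101} + \frac{a}{\left(- \frac{1}{3}\right) a} = a \frac{1}{101} + a \left(- \frac{3}{a}\right) = \frac{a}{101} - 3 = -3 + \frac{a}{101}$)
$D{\left(\left(-60 - 46\right) + 65 \right)} - 36854 = \left(-3 + \frac{\left(-60 - 46\right) + 65}{101}\right) - 36854 = \left(-3 + \frac{-106 + 65}{101}\right) - 36854 = \left(-3 + \frac{1}{101} \left(-41\right)\right) - 36854 = \left(-3 - \frac{41}{101}\right) - 36854 = - \frac{344}{101} - 36854 = - \frac{3722598}{101}$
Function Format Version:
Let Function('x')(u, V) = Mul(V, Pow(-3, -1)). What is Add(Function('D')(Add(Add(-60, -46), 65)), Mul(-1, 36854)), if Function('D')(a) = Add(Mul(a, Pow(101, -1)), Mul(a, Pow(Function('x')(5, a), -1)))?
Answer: Rational(-3722598, 101) ≈ -36857.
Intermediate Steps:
Function('x')(u, V) = Mul(Rational(-1, 3), V) (Function('x')(u, V) = Mul(V, Rational(-1, 3)) = Mul(Rational(-1, 3), V))
Function('D')(a) = Add(-3, Mul(Rational(1, 101), a)) (Function('D')(a) = Add(Mul(a, Pow(101, -1)), Mul(a, Pow(Mul(Rational(-1, 3), a), -1))) = Add(Mul(a, Rational(1, 101)), Mul(a, Mul(-3, Pow(a, -1)))) = Add(Mul(Rational(1, 101), a), -3) = Add(-3, Mul(Rational(1, 101), a)))
Add(Function('D')(Add(Add(-60, -46), 65)), Mul(-1, 36854)) = Add(Add(-3, Mul(Rational(1, 101), Add(Add(-60, -46), 65))), Mul(-1, 36854)) = Add(Add(-3, Mul(Rational(1, 101), Add(-106, 65))), -36854) = Add(Add(-3, Mul(Rational(1, 101), -41)), -36854) = Add(Add(-3, Rational(-41, 101)), -36854) = Add(Rational(-344, 101), -36854) = Rational(-3722598, 101)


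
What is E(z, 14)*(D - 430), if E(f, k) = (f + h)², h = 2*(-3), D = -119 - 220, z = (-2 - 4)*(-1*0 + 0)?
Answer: -27684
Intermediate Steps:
z = 0 (z = -6*(0 + 0) = -6*0 = 0)
D = -339
h = -6
E(f, k) = (-6 + f)² (E(f, k) = (f - 6)² = (-6 + f)²)
E(z, 14)*(D - 430) = (-6 + 0)²*(-339 - 430) = (-6)²*(-769) = 36*(-769) = -27684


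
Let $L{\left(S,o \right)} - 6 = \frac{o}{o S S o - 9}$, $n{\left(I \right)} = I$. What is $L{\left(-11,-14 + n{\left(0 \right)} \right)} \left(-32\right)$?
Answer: $- \frac{4551296}{23707} \approx -191.98$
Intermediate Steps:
$L{\left(S,o \right)} = 6 + \frac{o}{-9 + S^{2} o^{2}}$ ($L{\left(S,o \right)} = 6 + \frac{o}{o S S o - 9} = 6 + \frac{o}{S o S o - 9} = 6 + \frac{o}{o S^{2} o - 9} = 6 + \frac{o}{S^{2} o^{2} - 9} = 6 + \frac{o}{-9 + S^{2} o^{2}}$)
$L{\left(-11,-14 + n{\left(0 \right)} \right)} \left(-32\right) = \frac{-54 + \left(-14 + 0\right) + 6 \left(-11\right)^{2} \left(-14 + 0\right)^{2}}{-9 + \left(-11\right)^{2} \left(-14 + 0\right)^{2}} \left(-32\right) = \frac{-54 - 14 + 6 \cdot 121 \left(-14\right)^{2}}{-9 + 121 \left(-14\right)^{2}} \left(-32\right) = \frac{-54 - 14 + 6 \cdot 121 \cdot 196}{-9 + 121 \cdot 196} \left(-32\right) = \frac{-54 - 14 + 142296}{-9 + 23716} \left(-32\right) = \frac{1}{23707} \cdot 142228 \left(-32\right) = \frac{142228}{23707} \left(-32\right) = - \frac{4551296}{23707}$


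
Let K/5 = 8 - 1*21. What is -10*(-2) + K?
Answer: -45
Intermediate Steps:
K = -65 (K = 5*(8 - 1*21) = 5*(8 - 21) = 5*(-13) = -65)
-10*(-2) + K = -10*(-2) - 65 = 20 - 65 = -45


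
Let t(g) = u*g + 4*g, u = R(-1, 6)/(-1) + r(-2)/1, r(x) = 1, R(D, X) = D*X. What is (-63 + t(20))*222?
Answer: 34854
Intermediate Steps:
u = 7 (u = -1*6/(-1) + 1/1 = -6*(-1) + 1*1 = 6 + 1 = 7)
t(g) = 11*g (t(g) = 7*g + 4*g = 11*g)
(-63 + t(20))*222 = (-63 + 11*20)*222 = (-63 + 220)*222 = 157*222 = 34854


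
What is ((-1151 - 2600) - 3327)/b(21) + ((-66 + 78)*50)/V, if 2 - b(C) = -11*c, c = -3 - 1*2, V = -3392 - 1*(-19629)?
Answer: 114957286/860561 ≈ 133.58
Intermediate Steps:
V = 16237 (V = -3392 + 19629 = 16237)
c = -5 (c = -3 - 2 = -5)
b(C) = -53 (b(C) = 2 - (-11)*(-5) = 2 - 1*55 = 2 - 55 = -53)
((-1151 - 2600) - 3327)/b(21) + ((-66 + 78)*50)/V = ((-1151 - 2600) - 3327)/(-53) + ((-66 + 78)*50)/16237 = (-3751 - 3327)*(-1/53) + (12*50)*(1/16237) = -7078*(-1/53) + 600*(1/16237) = 7078/53 + 600/16237 = 114957286/860561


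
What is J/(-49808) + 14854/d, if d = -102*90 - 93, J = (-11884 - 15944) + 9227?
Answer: -51578269/41988144 ≈ -1.2284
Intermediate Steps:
J = -18601 (J = -27828 + 9227 = -18601)
d = -9273 (d = -9180 - 93 = -9273)
J/(-49808) + 14854/d = -18601/(-49808) + 14854/(-9273) = -18601*(-1/49808) + 14854*(-1/9273) = 1691/4528 - 14854/9273 = -51578269/41988144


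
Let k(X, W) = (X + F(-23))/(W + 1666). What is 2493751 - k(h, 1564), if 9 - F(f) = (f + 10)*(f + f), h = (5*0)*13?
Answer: 423937701/170 ≈ 2.4938e+6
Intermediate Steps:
h = 0 (h = 0*13 = 0)
F(f) = 9 - 2*f*(10 + f) (F(f) = 9 - (f + 10)*(f + f) = 9 - (10 + f)*2*f = 9 - 2*f*(10 + f))
k(X, W) = (-589 + X)/(1666 + W) (k(X, W) = (X + (9 - 20*(-23) - 2*(-23)²))/(W + 1666) = (X + (9 + 460 - 2*529))/(1666 + W) = (X + (9 + 460 - 1058))/(1666 + W) = (X - 589)/(1666 + W) = (-589 + X)/(1666 + W))
2493751 - k(h, 1564) = 2493751 - (-589 + 0)/(1666 + 1564) = 2493751 - (-589)/3230 = 2493751 - 1*(-31/170) = 2493751 + 31/170 = 423937701/170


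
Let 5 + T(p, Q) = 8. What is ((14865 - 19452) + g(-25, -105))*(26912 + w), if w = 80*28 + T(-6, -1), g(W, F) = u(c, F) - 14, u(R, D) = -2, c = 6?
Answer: -134200465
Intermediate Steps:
T(p, Q) = 3 (T(p, Q) = -5 + 8 = 3)
g(W, F) = -16 (g(W, F) = -2 - 14 = -16)
w = 2243 (w = 80*28 + 3 = 2240 + 3 = 2243)
((14865 - 19452) + g(-25, -105))*(26912 + w) = ((14865 - 19452) - 16)*(26912 + 2243) = (-4587 - 16)*29155 = -4603*29155 = -134200465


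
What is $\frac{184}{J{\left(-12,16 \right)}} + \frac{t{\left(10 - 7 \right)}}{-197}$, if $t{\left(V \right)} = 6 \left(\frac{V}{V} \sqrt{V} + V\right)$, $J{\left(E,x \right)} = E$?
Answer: $- \frac{9116}{591} - \frac{6 \sqrt{3}}{197} \approx -15.477$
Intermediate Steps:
$t{\left(V \right)} = 6 V + 6 \sqrt{V}$ ($t{\left(V \right)} = 6 \left(1 \sqrt{V} + V\right) = 6 \left(\sqrt{V} + V\right) = 6 \left(V + \sqrt{V}\right) = 6 V + 6 \sqrt{V}$)
$\frac{184}{J{\left(-12,16 \right)}} + \frac{t{\left(10 - 7 \right)}}{-197} = \frac{184}{-12} + \frac{6 \left(10 - 7\right) + 6 \sqrt{10 - 7}}{-197} = 184 \left(- \frac{1}{12}\right) + \left(6 \left(10 - 7\right) + 6 \sqrt{10 - 7}\right) \left(- \frac{1}{197}\right) = - \frac{46}{3} + \left(6 \cdot 3 + 6 \sqrt{3}\right) \left(- \frac{1}{197}\right) = - \frac{46}{3} + \left(18 + 6 \sqrt{3}\right) \left(- \frac{1}{197}\right) = - \frac{46}{3} - \left(\frac{18}{197} + \frac{6 \sqrt{3}}{197}\right) = - \frac{9116}{591} - \frac{6 \sqrt{3}}{197}$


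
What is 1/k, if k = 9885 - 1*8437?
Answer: 1/1448 ≈ 0.00069061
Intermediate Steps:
k = 1448 (k = 9885 - 8437 = 1448)
1/k = 1/1448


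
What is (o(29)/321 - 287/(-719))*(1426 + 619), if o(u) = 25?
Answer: 225158590/230799 ≈ 975.56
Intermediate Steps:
(o(29)/321 - 287/(-719))*(1426 + 619) = (25/321 - 287/(-719))*(1426 + 619) = (25*(1/321) - 287*(-1/719))*2045 = (25/321 + 287/719)*2045 = (110102/230799)*2045 = 225158590/230799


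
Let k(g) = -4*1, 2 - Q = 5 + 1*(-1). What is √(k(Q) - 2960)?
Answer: 2*I*√741 ≈ 54.443*I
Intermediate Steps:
Q = -2 (Q = 2 - (5 + 1*(-1)) = 2 - (5 - 1) = 2 - 1*4 = 2 - 4 = -2)
k(g) = -4
√(k(Q) - 2960) = √(-4 - 2960) = √(-2964) = 2*I*√741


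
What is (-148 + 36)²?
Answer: 12544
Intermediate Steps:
(-148 + 36)² = (-112)² = 12544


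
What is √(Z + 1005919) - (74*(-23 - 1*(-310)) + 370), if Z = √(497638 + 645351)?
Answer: -21608 + √(1005919 + √1142989) ≈ -20605.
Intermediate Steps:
Z = √1142989 ≈ 1069.1
√(Z + 1005919) - (74*(-23 - 1*(-310)) + 370) = √(√1142989 + 1005919) - (74*(-23 - 1*(-310)) + 370) = √(1005919 + √1142989) - (74*(-23 + 310) + 370) = √(1005919 + √1142989) - (74*287 + 370) = √(1005919 + √1142989) - (21238 + 370) = √(1005919 + √1142989) - 1*21608 = √(1005919 + √1142989) - 21608 = -21608 + √(1005919 + √1142989)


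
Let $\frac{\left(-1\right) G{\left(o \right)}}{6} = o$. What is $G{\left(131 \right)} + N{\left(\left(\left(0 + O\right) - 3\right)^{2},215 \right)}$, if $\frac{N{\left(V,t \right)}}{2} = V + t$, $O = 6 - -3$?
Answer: $-284$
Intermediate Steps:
$G{\left(o \right)} = - 6 o$
$O = 9$ ($O = 6 + 3 = 9$)
$N{\left(V,t \right)} = 2 V + 2 t$ ($N{\left(V,t \right)} = 2 \left(V + t\right) = 2 V + 2 t$)
$G{\left(131 \right)} + N{\left(\left(\left(0 + O\right) - 3\right)^{2},215 \right)} = \left(-6\right) 131 + \left(2 \left(\left(0 + 9\right) - 3\right)^{2} + 2 \cdot 215\right) = -786 + \left(2 \left(9 - 3\right)^{2} + 430\right) = -786 + \left(2 \cdot 6^{2} + 430\right) = -786 + \left(2 \cdot 36 + 430\right) = -786 + \left(72 + 430\right) = -786 + 502 = -284$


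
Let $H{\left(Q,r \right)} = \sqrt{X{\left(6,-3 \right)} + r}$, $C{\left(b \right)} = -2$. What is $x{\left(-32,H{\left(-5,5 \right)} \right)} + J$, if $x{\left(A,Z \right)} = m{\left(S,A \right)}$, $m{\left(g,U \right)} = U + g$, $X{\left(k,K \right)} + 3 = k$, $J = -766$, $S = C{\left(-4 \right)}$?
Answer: $-800$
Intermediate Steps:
$S = -2$
$X{\left(k,K \right)} = -3 + k$
$H{\left(Q,r \right)} = \sqrt{3 + r}$ ($H{\left(Q,r \right)} = \sqrt{\left(-3 + 6\right) + r} = \sqrt{3 + r}$)
$x{\left(A,Z \right)} = -2 + A$ ($x{\left(A,Z \right)} = A - 2 = -2 + A$)
$x{\left(-32,H{\left(-5,5 \right)} \right)} + J = \left(-2 - 32\right) - 766 = -34 - 766 = -800$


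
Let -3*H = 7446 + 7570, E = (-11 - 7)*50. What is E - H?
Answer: 12316/3 ≈ 4105.3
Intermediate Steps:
E = -900 (E = -18*50 = -900)
H = -15016/3 (H = -(7446 + 7570)/3 = -1/3*15016 = -15016/3 ≈ -5005.3)
E - H = -900 - 1*(-15016/3) = -900 + 15016/3 = 12316/3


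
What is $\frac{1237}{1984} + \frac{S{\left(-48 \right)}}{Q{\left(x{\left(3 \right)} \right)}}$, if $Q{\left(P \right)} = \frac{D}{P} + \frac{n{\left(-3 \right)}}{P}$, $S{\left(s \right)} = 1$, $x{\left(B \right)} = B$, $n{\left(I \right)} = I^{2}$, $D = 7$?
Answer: $\frac{1609}{1984} \approx 0.81099$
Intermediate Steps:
$Q{\left(P \right)} = \frac{16}{P}$ ($Q{\left(P \right)} = \frac{7}{P} + \frac{\left(-3\right)^{2}}{P} = \frac{7}{P} + \frac{9}{P} = \frac{16}{P}$)
$\frac{1237}{1984} + \frac{S{\left(-48 \right)}}{Q{\left(x{\left(3 \right)} \right)}} = \frac{1237}{1984} + 1 \frac{1}{16 \cdot \frac{1}{3}} = 1237 \cdot \frac{1}{1984} + 1 \frac{1}{16 \cdot \frac{1}{3}} = \frac{1237}{1984} + 1 \frac{1}{\frac{16}{3}} = \frac{1237}{1984} + 1 \cdot \frac{3}{16} = \frac{1237}{1984} + \frac{3}{16} = \frac{1609}{1984}$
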